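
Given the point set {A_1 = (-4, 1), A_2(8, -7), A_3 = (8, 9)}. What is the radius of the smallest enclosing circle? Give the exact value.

26/3

Side lengths²: A_1A_2² = 208, A_1A_3² = 208, A_2A_3² = 256.
Since A_2A_3² = 256 < 208 + 208 = 416, the triangle is acute, so the smallest enclosing circle is the circumcircle.
Circumcentre = (14/3, 1), r² = 676/9.
r = √(676/9) = 26/3.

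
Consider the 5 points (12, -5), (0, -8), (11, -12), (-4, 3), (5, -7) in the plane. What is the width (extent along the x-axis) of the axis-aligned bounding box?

16

max x = 12, min x = -4, so width = 16.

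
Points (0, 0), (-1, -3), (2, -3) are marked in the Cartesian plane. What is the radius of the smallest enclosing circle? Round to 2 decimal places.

1.90

Call the three points A, B, C in the order given.
Side lengths²: AB² = 10, AC² = 13, BC² = 9.
Since AC² = 13 < 10 + 9 = 19, the triangle is acute, so the smallest enclosing circle is the circumcircle.
Circumcentre = (0.5, -11/6), r² = 65/18.
r = √(65/18) ≈ 1.90.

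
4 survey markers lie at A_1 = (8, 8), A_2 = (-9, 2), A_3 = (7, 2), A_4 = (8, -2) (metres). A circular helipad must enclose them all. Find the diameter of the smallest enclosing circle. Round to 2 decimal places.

The minimum enclosing circle is determined by three boundary points: A_1, A_2, A_4.
Their circumcentre is (7/34, 3) with r² = 99125/1156.
The farthest remaining point A_3 is at distance² 54517/1156 ≤ 99125/1156.
Diameter = 2r = 2√(99125/1156) ≈ 18.52.

18.52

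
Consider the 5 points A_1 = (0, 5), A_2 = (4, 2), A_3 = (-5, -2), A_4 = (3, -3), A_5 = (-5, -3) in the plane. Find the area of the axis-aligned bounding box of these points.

x ranges over [-5, 4], width 9.
y ranges over [-3, 5], height 8.
Area = 9 × 8 = 72.

72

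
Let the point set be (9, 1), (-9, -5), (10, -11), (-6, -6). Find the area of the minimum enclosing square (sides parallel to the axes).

The bounding box has width 19 and height 12.
An axis-aligned square enclosing the set must have side ≥ max(width, height).
So the minimum side is max(19, 12) = 19.
Area = 19² = 361.

361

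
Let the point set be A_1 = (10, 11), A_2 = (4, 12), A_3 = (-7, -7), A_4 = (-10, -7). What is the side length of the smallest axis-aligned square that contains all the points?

20

The bounding box has width 20 and height 19.
An axis-aligned square enclosing the set must have side ≥ max(width, height).
So the minimum side is max(20, 19) = 20.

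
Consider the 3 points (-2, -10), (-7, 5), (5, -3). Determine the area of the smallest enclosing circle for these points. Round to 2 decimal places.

204.20

Call the three points A, B, C in the order given.
Side lengths²: AB² = 250, AC² = 98, BC² = 208.
Since AB² = 250 < 208 + 98 = 306, the triangle is acute, so the smallest enclosing circle is the circumcircle.
Circumcentre = (-3, -2), r² = 65.
Area = π·r² = π·65 ≈ 204.20.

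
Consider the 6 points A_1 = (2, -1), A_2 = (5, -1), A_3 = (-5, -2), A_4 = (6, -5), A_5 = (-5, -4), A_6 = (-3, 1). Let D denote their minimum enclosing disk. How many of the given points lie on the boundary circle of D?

The minimum enclosing circle of a finite set is fixed by two of the points (as a diameter) or three (as a circumcircle).
The farthest pair is A_3–A_4 with squared distance 130. The circle on this segment as diameter has centre (0.5, -3.5) and r² = 130/4 = 32.5.
Check A_1: distance² to centre = 8.5 ≤ 32.5, so it lies inside.
All remaining points lie in this disk, and no smaller disk contains both endpoints, so this is the minimum enclosing circle.
The points at distance exactly r from the centre are A_3, A_4, A_6 — 3 points.

3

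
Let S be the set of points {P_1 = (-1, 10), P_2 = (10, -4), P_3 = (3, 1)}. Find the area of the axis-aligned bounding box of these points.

x ranges over [-1, 10], width 11.
y ranges over [-4, 10], height 14.
Area = 11 × 14 = 154.

154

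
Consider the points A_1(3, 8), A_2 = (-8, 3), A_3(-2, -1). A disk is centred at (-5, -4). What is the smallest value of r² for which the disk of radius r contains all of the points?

The required radius is the distance from (-5, -4) to the farthest point.
Squared distances: 208, 58, 18.
Maximum is 208, attained at A_1.

208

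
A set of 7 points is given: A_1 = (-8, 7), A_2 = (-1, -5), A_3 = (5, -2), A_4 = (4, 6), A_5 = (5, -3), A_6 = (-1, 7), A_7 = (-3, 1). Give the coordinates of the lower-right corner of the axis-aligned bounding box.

(5, -5)

x-range [-8, 5], y-range [-5, 7].
The lower-right corner is (5, -5).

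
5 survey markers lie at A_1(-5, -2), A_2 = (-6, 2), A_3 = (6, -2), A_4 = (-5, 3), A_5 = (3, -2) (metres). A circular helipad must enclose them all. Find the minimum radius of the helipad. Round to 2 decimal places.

A smallest enclosing disk is always determined by at most three of the input points on its boundary.
The farthest pair is A_2–A_3 with squared distance 160. The circle on this segment as diameter has centre (0, 0) and r² = 160/4 = 40.
Check A_1: distance² to centre = 29 ≤ 40, so it lies inside.
All remaining points lie in this disk, and no smaller disk contains both endpoints, so this is the minimum enclosing circle.
r = √40 ≈ 6.32.

6.32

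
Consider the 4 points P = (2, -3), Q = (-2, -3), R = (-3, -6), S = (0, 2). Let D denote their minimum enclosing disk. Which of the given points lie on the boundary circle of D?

R, S

By Welzl's lemma the MEC is supported by two points (diametrically opposite) or three points (on a circumcircle).
The farthest pair is R–S with squared distance 73. The circle on this segment as diameter has centre (-1.5, -2) and r² = 73/4 = 18.25.
Check P: distance² to centre = 13.25 ≤ 18.25, so it lies inside.
All remaining points lie in this disk, and no smaller disk contains both endpoints, so this is the minimum enclosing circle.
The points at distance exactly r from the centre are R, S — 2 points.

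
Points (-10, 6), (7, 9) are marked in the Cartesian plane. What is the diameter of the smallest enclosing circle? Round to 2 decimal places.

17.26

The smallest circle enclosing two points has them as diameter endpoints.
Centre = midpoint = (-1.5, 7.5); r² = |(-10, 6)−(7, 9)|²/4 = 298/4 = 74.5.
Diameter = 2r = 2√(74.5) ≈ 17.26.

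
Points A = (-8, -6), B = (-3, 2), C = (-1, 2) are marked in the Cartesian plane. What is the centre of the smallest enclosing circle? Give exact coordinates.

Side lengths²: AB² = 89, AC² = 113, BC² = 4.
Since AC² = 113 ≥ 89 + 4 = 93, the angle opposite AC is not acute, so the smallest enclosing circle has AC as diameter.
Centre = midpoint of AC = (-4.5, -2), r² = 113/4 = 28.25.
Centre = (-4.5, -2).

(-4.5, -2)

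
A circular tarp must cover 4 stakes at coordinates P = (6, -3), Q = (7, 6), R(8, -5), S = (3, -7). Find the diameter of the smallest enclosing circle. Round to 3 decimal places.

The farthest pair is Q–S with squared distance 185. The circle on this segment as diameter has centre (5, -0.5) and r² = 185/4 = 46.25.
Check P: distance² to centre = 7.25 ≤ 46.25, so it lies inside.
All remaining points lie in this disk, and no smaller disk contains both endpoints, so this is the minimum enclosing circle.
Diameter = 2r = 2√(46.25) ≈ 13.601.

13.601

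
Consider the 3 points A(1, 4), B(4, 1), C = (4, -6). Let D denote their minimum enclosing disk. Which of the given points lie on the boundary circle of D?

Side lengths²: AB² = 18, AC² = 109, BC² = 49.
Since AC² = 109 ≥ 49 + 18 = 67, the angle opposite AC is not acute, so the smallest enclosing circle has AC as diameter.
Centre = midpoint of AC = (2.5, -1), r² = 109/4 = 27.25.
The points at distance exactly r from the centre are A, C — 2 points.

A, C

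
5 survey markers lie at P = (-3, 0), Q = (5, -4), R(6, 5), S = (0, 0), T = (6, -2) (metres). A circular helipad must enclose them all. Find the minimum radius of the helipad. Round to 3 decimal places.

5.486

By Welzl's lemma the MEC is supported by two points (diametrically opposite) or three points (on a circumcircle).
The minimum enclosing circle is determined by three boundary points: P, Q, R.
Their circumcentre is (46/19, 16/19) with r² = 10865/361.
The farthest remaining point T is at distance² 7540/361 ≤ 10865/361.
r = √(10865/361) ≈ 5.486.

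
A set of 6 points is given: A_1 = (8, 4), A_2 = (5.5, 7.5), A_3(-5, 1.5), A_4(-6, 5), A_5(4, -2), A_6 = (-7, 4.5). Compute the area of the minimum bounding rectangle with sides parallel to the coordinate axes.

x ranges over [-7, 8], width 15.
y ranges over [-2, 7.5], height 9.5.
Area = 15 × 9.5 = 142.5.

142.5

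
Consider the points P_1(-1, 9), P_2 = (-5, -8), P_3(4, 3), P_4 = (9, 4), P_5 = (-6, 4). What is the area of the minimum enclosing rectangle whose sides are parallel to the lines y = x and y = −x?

195

In coordinates u = x + y, v = x − y the rectangle is axis-aligned; the map (x,y)→(u,v) scales areas by 2.
u-values: 8, -13, 7, 13, -2; range = 13 − (-13) = 26.
v-values: -10, 3, 1, 5, -10; range = 5 − (-10) = 15.
Area = (26 × 15) / 2 = 195.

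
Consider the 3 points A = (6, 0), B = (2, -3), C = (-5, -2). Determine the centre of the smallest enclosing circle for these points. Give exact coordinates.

Side lengths²: AB² = 25, AC² = 125, BC² = 50.
Since AC² = 125 ≥ 50 + 25 = 75, the angle opposite AC is not acute, so the smallest enclosing circle has AC as diameter.
Centre = midpoint of AC = (0.5, -1), r² = 125/4 = 31.25.
Centre = (0.5, -1).

(0.5, -1)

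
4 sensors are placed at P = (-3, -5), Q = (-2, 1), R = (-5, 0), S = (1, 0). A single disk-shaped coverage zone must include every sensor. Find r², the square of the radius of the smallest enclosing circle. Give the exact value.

By Welzl's lemma the MEC is supported by two points (diametrically opposite) or three points (on a circumcircle).
The minimum enclosing circle is determined by three boundary points: P, R, S.
Their circumcentre is (-2, -1.7) with r² = 11.89.
The farthest remaining point Q is at distance² 7.29 ≤ 11.89.

11.89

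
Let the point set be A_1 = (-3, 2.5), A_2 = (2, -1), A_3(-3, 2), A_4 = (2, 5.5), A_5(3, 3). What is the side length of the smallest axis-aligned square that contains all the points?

6.5

The bounding box has width 6 and height 6.5.
An axis-aligned square enclosing the set must have side ≥ max(width, height).
So the minimum side is max(6, 6.5) = 6.5.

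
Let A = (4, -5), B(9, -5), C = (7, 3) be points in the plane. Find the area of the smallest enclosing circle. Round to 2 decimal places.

60.92

Side lengths²: AB² = 25, AC² = 73, BC² = 68.
Since AC² = 73 < 68 + 25 = 93, the triangle is acute, so the smallest enclosing circle is the circumcircle.
Circumcentre = (6.5, -1.375), r² = 19.390625.
Area = π·r² = π·19.390625 ≈ 60.92.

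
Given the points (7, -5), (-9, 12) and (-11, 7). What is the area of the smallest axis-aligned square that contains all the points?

The bounding box has width 18 and height 17.
An axis-aligned square enclosing the set must have side ≥ max(width, height).
So the minimum side is max(18, 17) = 18.
Area = 18² = 324.

324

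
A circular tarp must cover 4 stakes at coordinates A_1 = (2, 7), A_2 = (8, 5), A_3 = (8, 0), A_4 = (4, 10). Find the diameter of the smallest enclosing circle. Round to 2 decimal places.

10.77

The farthest pair is A_3–A_4 with squared distance 116. The circle on this segment as diameter has centre (6, 5) and r² = 116/4 = 29.
Check A_1: distance² to centre = 20 ≤ 29, so it lies inside.
All remaining points lie in this disk, and no smaller disk contains both endpoints, so this is the minimum enclosing circle.
Diameter = 2r = 2√29 ≈ 10.77.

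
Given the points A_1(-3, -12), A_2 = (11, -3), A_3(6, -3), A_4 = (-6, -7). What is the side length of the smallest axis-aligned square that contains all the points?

The bounding box has width 17 and height 9.
An axis-aligned square enclosing the set must have side ≥ max(width, height).
So the minimum side is max(17, 9) = 17.

17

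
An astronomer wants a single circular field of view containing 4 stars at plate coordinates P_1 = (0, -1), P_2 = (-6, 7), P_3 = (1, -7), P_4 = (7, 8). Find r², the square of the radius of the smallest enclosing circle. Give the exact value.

12325/162

The minimum enclosing circle is determined by three boundary points: P_2, P_3, P_4.
Their circumcentre is (17/18, 31/18) with r² = 12325/162.
The farthest remaining point P_1 is at distance² 1345/162 ≤ 12325/162.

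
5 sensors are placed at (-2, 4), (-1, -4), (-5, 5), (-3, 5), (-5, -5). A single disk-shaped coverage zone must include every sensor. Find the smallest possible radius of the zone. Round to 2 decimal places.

5.10

By Welzl's lemma the MEC is supported by two points (diametrically opposite) or three points (on a circumcircle).
The farthest pair is (-3, 5)–(-5, -5) with squared distance 104. The circle on this segment as diameter has centre (-4, 0) and r² = 104/4 = 26.
Check (-2, 4): distance² to centre = 20 ≤ 26, so it lies inside.
All remaining points lie in this disk, and no smaller disk contains both endpoints, so this is the minimum enclosing circle.
r = √26 ≈ 5.10.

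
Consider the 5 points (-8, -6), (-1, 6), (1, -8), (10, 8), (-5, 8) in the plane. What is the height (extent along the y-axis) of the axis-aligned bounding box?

16

max y = 8, min y = -8, so height = 16.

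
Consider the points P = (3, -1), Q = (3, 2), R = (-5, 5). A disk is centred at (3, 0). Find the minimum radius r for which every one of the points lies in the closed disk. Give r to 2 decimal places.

9.43

The required radius is the distance from (3, 0) to the farthest point.
Squared distances: 1, 4, 89.
Maximum is 89, attained at R.
r = √89 ≈ 9.43.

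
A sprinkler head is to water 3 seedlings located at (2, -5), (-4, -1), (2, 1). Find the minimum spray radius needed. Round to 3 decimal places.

3.801

Call the three points A, B, C in the order given.
Side lengths²: AB² = 52, AC² = 36, BC² = 40.
Since AB² = 52 < 40 + 36 = 76, the triangle is acute, so the smallest enclosing circle is the circumcircle.
Circumcentre = (-1/3, -2), r² = 130/9.
r = √(130/9) ≈ 3.801.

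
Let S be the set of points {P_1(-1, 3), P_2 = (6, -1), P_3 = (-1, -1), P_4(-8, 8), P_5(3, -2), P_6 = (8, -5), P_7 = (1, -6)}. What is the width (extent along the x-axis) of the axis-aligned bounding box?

16

max x = 8, min x = -8, so width = 16.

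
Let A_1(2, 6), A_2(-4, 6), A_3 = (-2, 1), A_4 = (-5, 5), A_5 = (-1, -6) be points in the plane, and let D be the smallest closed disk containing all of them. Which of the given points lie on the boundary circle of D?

The minimum enclosing circle of a finite set is fixed by two of the points (as a diameter) or three (as a circumcircle).
The minimum enclosing circle is determined by three boundary points: A_1, A_2, A_5.
Their circumcentre is (-1, 0.375) with r² = 40.640625.
The farthest remaining point A_4 is at distance² 37.390625 ≤ 40.640625.
The points at distance exactly r from the centre are A_1, A_2, A_5 — 3 points.

A_1, A_2, A_5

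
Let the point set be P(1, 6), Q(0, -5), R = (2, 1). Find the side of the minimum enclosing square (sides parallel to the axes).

The bounding box has width 2 and height 11.
An axis-aligned square enclosing the set must have side ≥ max(width, height).
So the minimum side is max(2, 11) = 11.

11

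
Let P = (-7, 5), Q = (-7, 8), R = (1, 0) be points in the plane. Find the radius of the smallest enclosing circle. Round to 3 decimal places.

5.657

Side lengths²: PQ² = 9, PR² = 89, QR² = 128.
Since QR² = 128 ≥ 89 + 9 = 98, the angle opposite QR is not acute, so the smallest enclosing circle has QR as diameter.
Centre = midpoint of QR = (-3, 4), r² = 128/4 = 32.
r = √32 ≈ 5.657.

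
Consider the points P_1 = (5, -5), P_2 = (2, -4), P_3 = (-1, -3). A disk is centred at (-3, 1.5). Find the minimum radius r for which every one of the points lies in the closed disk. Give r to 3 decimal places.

10.308

The required radius is the distance from (-3, 1.5) to the farthest point.
Squared distances: 106.25, 55.25, 24.25.
Maximum is 106.25, attained at P_1.
r = √(106.25) ≈ 10.308.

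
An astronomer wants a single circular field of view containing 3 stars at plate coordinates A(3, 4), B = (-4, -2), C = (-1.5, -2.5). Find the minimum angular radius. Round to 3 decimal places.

Side lengths²: AB² = 85, AC² = 62.5, BC² = 6.5.
Since AB² = 85 ≥ 62.5 + 6.5 = 69, the angle opposite AB is not acute, so the smallest enclosing circle has AB as diameter.
Centre = midpoint of AB = (-0.5, 1), r² = 85/4 = 21.25.
r = √(21.25) ≈ 4.610.

4.610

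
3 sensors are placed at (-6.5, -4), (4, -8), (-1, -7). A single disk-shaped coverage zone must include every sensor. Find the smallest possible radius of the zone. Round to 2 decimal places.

5.62

Call the three points A, B, C in the order given.
Side lengths²: AB² = 126.25, AC² = 39.25, BC² = 26.
Since AB² = 126.25 ≥ 39.25 + 26 = 65.25, the angle opposite AB is not acute, so the smallest enclosing circle has AB as diameter.
Centre = midpoint of AB = (-1.25, -6), r² = 126.25/4 = 31.5625.
r = √(31.5625) ≈ 5.62.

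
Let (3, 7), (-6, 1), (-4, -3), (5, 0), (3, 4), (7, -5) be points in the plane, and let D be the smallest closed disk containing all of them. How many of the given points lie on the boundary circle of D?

3

The minimum enclosing circle of a finite set is fixed by two of the points (as a diameter) or three (as a circumcircle).
The minimum enclosing circle is determined by three boundary points: (3, 7), (-6, 1), (7, -5).
Their circumcentre is (29/22, -5/22) with r² = 13325/242.
The farthest remaining point (-4, -3) is at distance² 8705/242 ≤ 13325/242.
The points at distance exactly r from the centre are (3, 7), (-6, 1), (7, -5) — 3 points.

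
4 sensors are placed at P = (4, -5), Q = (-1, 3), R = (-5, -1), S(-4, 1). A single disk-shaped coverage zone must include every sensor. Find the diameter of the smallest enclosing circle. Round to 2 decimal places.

The minimum enclosing circle is determined by three boundary points: P, Q, R.
Their circumcentre is (-1/26, -51/26) with r² = 8633/338.
The farthest remaining point S is at distance² 8269/338 ≤ 8633/338.
Diameter = 2r = 2√(8633/338) ≈ 10.11.

10.11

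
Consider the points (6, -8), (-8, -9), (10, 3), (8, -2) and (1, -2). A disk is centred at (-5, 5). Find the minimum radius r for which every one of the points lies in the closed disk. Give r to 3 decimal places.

17.029

The required radius is the distance from (-5, 5) to the farthest point.
Squared distances: 290, 205, 229, 218, 85.
Maximum is 290, attained at (6, -8).
r = √290 ≈ 17.029.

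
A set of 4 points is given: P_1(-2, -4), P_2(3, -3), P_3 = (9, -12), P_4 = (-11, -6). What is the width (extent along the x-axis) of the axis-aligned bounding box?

20

max x = 9, min x = -11, so width = 20.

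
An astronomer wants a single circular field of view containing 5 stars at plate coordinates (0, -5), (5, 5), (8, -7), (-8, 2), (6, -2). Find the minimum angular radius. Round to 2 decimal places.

9.18

A smallest enclosing disk is always determined by at most three of the input points on its boundary.
The farthest pair is (8, -7)–(-8, 2) with squared distance 337. The circle on this segment as diameter has centre (0, -2.5) and r² = 337/4 = 84.25.
Check (0, -5): distance² to centre = 6.25 ≤ 84.25, so it lies inside.
All remaining points lie in this disk, and no smaller disk contains both endpoints, so this is the minimum enclosing circle.
r = √(84.25) ≈ 9.18.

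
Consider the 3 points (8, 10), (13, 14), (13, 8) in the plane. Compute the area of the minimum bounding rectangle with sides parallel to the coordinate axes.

x ranges over [8, 13], width 5.
y ranges over [8, 14], height 6.
Area = 5 × 6 = 30.

30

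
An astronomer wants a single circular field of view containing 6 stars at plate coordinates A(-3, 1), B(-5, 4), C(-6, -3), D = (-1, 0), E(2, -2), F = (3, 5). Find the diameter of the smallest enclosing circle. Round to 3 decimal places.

12.042

The farthest pair is C–F with squared distance 145. The circle on this segment as diameter has centre (-1.5, 1) and r² = 145/4 = 36.25.
Check A: distance² to centre = 2.25 ≤ 36.25, so it lies inside.
All remaining points lie in this disk, and no smaller disk contains both endpoints, so this is the minimum enclosing circle.
Diameter = 2r = 2√(36.25) ≈ 12.042.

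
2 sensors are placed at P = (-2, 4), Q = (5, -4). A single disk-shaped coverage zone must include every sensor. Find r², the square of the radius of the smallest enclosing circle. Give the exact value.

28.25

The smallest circle enclosing two points has them as diameter endpoints.
Centre = midpoint = (1.5, 0); r² = |PQ|²/4 = 113/4 = 28.25.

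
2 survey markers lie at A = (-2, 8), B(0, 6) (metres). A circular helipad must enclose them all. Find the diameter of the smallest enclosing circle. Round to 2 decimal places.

2.83

The smallest circle enclosing two points has them as diameter endpoints.
Centre = midpoint = (-1, 7); r² = |AB|²/4 = 8/4 = 2.
Diameter = 2r = 2√2 ≈ 2.83.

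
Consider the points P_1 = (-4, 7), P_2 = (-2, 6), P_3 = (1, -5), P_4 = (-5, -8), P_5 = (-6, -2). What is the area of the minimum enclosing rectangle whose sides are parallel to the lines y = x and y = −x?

In coordinates u = x + y, v = x − y the rectangle is axis-aligned; the map (x,y)→(u,v) scales areas by 2.
u-values: 3, 4, -4, -13, -8; range = 4 − (-13) = 17.
v-values: -11, -8, 6, 3, -4; range = 6 − (-11) = 17.
Area = (17 × 17) / 2 = 144.5.

144.5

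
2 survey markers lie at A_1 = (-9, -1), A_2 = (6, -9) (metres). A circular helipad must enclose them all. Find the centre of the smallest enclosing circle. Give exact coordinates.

(-1.5, -5)

The smallest circle enclosing two points has them as diameter endpoints.
Centre = midpoint = (-1.5, -5); r² = |A_1A_2|²/4 = 289/4 = 72.25.
Centre = (-1.5, -5).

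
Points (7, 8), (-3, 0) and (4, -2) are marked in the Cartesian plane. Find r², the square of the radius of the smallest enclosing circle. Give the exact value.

Call the three points A, B, C in the order given.
Side lengths²: AB² = 164, AC² = 109, BC² = 53.
Since AB² = 164 ≥ 109 + 53 = 162, the angle opposite AB is not acute, so the smallest enclosing circle has AB as diameter.
Centre = midpoint of AB = (2, 4), r² = 164/4 = 41.

41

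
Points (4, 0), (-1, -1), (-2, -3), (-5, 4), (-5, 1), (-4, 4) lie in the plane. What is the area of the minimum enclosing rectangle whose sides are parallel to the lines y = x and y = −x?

In coordinates u = x + y, v = x − y the rectangle is axis-aligned; the map (x,y)→(u,v) scales areas by 2.
u-values: 4, -2, -5, -1, -4, 0; range = 4 − (-5) = 9.
v-values: 4, 0, 1, -9, -6, -8; range = 4 − (-9) = 13.
Area = (9 × 13) / 2 = 58.5.

58.5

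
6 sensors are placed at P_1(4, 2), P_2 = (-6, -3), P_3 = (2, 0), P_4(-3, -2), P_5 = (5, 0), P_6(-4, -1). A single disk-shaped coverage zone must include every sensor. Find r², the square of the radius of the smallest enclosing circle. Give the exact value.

32.5

By Welzl's lemma the MEC is supported by two points (diametrically opposite) or three points (on a circumcircle).
The farthest pair is P_2–P_5 with squared distance 130. The circle on this segment as diameter has centre (-0.5, -1.5) and r² = 130/4 = 32.5.
Check P_1: distance² to centre = 32.5 ≤ 32.5, so it lies inside.
All remaining points lie in this disk, and no smaller disk contains both endpoints, so this is the minimum enclosing circle.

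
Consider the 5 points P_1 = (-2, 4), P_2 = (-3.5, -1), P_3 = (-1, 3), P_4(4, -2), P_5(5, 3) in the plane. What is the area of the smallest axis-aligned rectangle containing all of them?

51

x ranges over [-3.5, 5], width 8.5.
y ranges over [-2, 4], height 6.
Area = 8.5 × 6 = 51.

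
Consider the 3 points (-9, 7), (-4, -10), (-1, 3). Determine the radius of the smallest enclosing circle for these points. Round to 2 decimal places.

8.86

Call the three points A, B, C in the order given.
Side lengths²: AB² = 314, AC² = 80, BC² = 178.
Since AB² = 314 ≥ 178 + 80 = 258, the angle opposite AB is not acute, so the smallest enclosing circle has AB as diameter.
Centre = midpoint of AB = (-6.5, -1.5), r² = 314/4 = 78.5.
r = √(78.5) ≈ 8.86.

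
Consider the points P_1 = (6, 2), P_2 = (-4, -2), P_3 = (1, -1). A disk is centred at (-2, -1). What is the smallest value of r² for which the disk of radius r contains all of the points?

73

The required radius is the distance from (-2, -1) to the farthest point.
Squared distances: 73, 5, 9.
Maximum is 73, attained at P_1.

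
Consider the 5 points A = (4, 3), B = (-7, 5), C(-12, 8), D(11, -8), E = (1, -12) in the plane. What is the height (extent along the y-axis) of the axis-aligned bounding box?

20

max y = 8, min y = -12, so height = 20.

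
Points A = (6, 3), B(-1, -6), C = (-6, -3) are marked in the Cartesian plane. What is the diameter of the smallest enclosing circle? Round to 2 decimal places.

13.42

Side lengths²: AB² = 130, AC² = 180, BC² = 34.
Since AC² = 180 ≥ 130 + 34 = 164, the angle opposite AC is not acute, so the smallest enclosing circle has AC as diameter.
Centre = midpoint of AC = (0, 0), r² = 180/4 = 45.
Diameter = 2r = 2√45 ≈ 13.42.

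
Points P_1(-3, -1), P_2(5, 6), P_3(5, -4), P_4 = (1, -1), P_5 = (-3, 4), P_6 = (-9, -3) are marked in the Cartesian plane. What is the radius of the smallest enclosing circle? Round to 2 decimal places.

A smallest enclosing disk is always determined by at most three of the input points on its boundary.
The minimum enclosing circle is determined by three boundary points: P_2, P_3, P_6.
Their circumcentre is (-47/28, 1) with r² = 54569/784.
The farthest remaining point P_4 is at distance² 8761/784 ≤ 54569/784.
r = √(54569/784) ≈ 8.34.

8.34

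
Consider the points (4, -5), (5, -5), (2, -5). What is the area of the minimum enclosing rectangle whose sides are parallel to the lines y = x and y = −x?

In coordinates u = x + y, v = x − y the rectangle is axis-aligned; the map (x,y)→(u,v) scales areas by 2.
u-values: -1, 0, -3; range = 0 − (-3) = 3.
v-values: 9, 10, 7; range = 10 − 7 = 3.
Area = (3 × 3) / 2 = 4.5.

4.5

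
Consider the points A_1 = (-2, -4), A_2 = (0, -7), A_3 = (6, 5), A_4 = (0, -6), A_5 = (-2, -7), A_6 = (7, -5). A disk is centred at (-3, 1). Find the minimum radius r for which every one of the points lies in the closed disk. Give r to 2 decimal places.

11.66

The required radius is the distance from (-3, 1) to the farthest point.
Squared distances: 26, 73, 97, 58, 65, 136.
Maximum is 136, attained at A_6.
r = √136 ≈ 11.66.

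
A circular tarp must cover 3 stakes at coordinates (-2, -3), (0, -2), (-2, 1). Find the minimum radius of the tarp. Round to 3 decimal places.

Call the three points A, B, C in the order given.
Side lengths²: AB² = 5, AC² = 16, BC² = 13.
Since AC² = 16 < 13 + 5 = 18, the triangle is acute, so the smallest enclosing circle is the circumcircle.
Circumcentre = (-1.75, -1), r² = 4.0625.
r = √(4.0625) ≈ 2.016.

2.016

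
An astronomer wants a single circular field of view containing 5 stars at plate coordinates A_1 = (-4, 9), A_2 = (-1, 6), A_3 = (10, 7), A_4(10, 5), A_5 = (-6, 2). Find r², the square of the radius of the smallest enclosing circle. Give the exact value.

70.25

The minimum enclosing circle of a finite set is fixed by two of the points (as a diameter) or three (as a circumcircle).
The farthest pair is A_3–A_5 with squared distance 281. The circle on this segment as diameter has centre (2, 4.5) and r² = 281/4 = 70.25.
Check A_1: distance² to centre = 56.25 ≤ 70.25, so it lies inside.
All remaining points lie in this disk, and no smaller disk contains both endpoints, so this is the minimum enclosing circle.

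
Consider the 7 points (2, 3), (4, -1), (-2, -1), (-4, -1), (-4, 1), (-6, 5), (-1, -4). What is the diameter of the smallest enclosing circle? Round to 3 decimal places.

The minimum enclosing circle is determined by three boundary points: (4, -1), (-6, 5), (-1, -4).
Their circumcentre is (-1.1, 11/6) with r² = 15317/450.
The farthest remaining point (-4, -1) is at distance² 7397/450 ≤ 15317/450.
Diameter = 2r = 2√(15317/450) ≈ 11.668.

11.668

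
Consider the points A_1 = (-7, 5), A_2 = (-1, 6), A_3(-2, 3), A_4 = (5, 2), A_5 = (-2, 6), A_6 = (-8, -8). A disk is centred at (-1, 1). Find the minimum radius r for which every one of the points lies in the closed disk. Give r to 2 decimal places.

11.40

The required radius is the distance from (-1, 1) to the farthest point.
Squared distances: 52, 25, 5, 37, 26, 130.
Maximum is 130, attained at A_6.
r = √130 ≈ 11.40.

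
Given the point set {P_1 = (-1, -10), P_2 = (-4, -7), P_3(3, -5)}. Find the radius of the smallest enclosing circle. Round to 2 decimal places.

3.66

Side lengths²: P_1P_2² = 18, P_1P_3² = 41, P_2P_3² = 53.
Since P_2P_3² = 53 < 41 + 18 = 59, the triangle is acute, so the smallest enclosing circle is the circumcircle.
Circumcentre = (-7/18, -115/18), r² = 2173/162.
r = √(2173/162) ≈ 3.66.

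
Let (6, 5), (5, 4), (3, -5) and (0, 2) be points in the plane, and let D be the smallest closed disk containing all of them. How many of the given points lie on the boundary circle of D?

The farthest pair is (6, 5)–(3, -5) with squared distance 109. The circle on this segment as diameter has centre (4.5, 0) and r² = 109/4 = 27.25.
Check (5, 4): distance² to centre = 16.25 ≤ 27.25, so it lies inside.
All remaining points lie in this disk, and no smaller disk contains both endpoints, so this is the minimum enclosing circle.
The points at distance exactly r from the centre are (6, 5), (3, -5) — 2 points.

2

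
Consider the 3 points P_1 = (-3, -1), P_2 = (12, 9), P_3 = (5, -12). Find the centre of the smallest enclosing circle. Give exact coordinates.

Side lengths²: P_1P_2² = 325, P_1P_3² = 185, P_2P_3² = 490.
Since P_2P_3² = 490 < 325 + 185 = 510, the triangle is acute, so the smallest enclosing circle is the circumcircle.
Circumcentre = (113/14, -19/14), r² = 12025/98.
Centre = (113/14, -19/14).

(113/14, -19/14)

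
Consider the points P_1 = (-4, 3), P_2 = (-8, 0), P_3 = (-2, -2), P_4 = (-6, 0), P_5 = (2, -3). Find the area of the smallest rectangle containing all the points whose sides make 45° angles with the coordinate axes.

45.5

In coordinates u = x + y, v = x − y the rectangle is axis-aligned; the map (x,y)→(u,v) scales areas by 2.
u-values: -1, -8, -4, -6, -1; range = -1 − (-8) = 7.
v-values: -7, -8, 0, -6, 5; range = 5 − (-8) = 13.
Area = (7 × 13) / 2 = 45.5.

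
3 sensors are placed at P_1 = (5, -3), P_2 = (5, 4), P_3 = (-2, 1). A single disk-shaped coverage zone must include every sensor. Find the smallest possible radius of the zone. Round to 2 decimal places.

Side lengths²: P_1P_2² = 49, P_1P_3² = 65, P_2P_3² = 58.
Since P_1P_3² = 65 < 58 + 49 = 107, the triangle is acute, so the smallest enclosing circle is the circumcircle.
Circumcentre = (33/14, 0.5), r² = 1885/98.
r = √(1885/98) ≈ 4.39.

4.39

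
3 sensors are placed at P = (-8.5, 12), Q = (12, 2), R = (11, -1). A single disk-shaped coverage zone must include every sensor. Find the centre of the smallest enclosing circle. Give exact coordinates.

Side lengths²: PQ² = 520.25, PR² = 549.25, QR² = 10.
Since PR² = 549.25 ≥ 520.25 + 10 = 530.25, the angle opposite PR is not acute, so the smallest enclosing circle has PR as diameter.
Centre = midpoint of PR = (1.25, 5.5), r² = 549.25/4 = 137.3125.
Centre = (1.25, 5.5).

(1.25, 5.5)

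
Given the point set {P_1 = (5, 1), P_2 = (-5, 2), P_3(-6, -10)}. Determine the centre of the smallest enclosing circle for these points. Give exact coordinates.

(-13/22, -97/22)

Side lengths²: P_1P_2² = 101, P_1P_3² = 242, P_2P_3² = 145.
Since P_1P_3² = 242 < 145 + 101 = 246, the triangle is acute, so the smallest enclosing circle is the circumcircle.
Circumcentre = (-13/22, -97/22), r² = 14645/242.
Centre = (-13/22, -97/22).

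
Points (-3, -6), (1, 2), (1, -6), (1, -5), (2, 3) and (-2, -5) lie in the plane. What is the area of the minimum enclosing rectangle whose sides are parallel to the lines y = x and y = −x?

56

In coordinates u = x + y, v = x − y the rectangle is axis-aligned; the map (x,y)→(u,v) scales areas by 2.
u-values: -9, 3, -5, -4, 5, -7; range = 5 − (-9) = 14.
v-values: 3, -1, 7, 6, -1, 3; range = 7 − (-1) = 8.
Area = (14 × 8) / 2 = 56.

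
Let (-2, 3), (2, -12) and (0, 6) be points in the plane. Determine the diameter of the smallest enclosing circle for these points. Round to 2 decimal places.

18.11

Call the three points A, B, C in the order given.
Side lengths²: AB² = 241, AC² = 13, BC² = 328.
Since BC² = 328 ≥ 241 + 13 = 254, the angle opposite BC is not acute, so the smallest enclosing circle has BC as diameter.
Centre = midpoint of BC = (1, -3), r² = 328/4 = 82.
Diameter = 2r = 2√82 ≈ 18.11.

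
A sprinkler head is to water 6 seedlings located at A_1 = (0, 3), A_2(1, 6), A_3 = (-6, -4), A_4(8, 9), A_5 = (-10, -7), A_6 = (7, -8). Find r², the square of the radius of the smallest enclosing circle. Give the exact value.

145

The minimum enclosing circle of a finite set is fixed by two of the points (as a diameter) or three (as a circumcircle).
The farthest pair is A_4–A_5 with squared distance 580. The circle on this segment as diameter has centre (-1, 1) and r² = 580/4 = 145.
Check A_1: distance² to centre = 5 ≤ 145, so it lies inside.
All remaining points lie in this disk, and no smaller disk contains both endpoints, so this is the minimum enclosing circle.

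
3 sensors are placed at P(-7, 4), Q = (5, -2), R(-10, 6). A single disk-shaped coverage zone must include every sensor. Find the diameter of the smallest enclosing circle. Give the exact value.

Side lengths²: PQ² = 180, PR² = 13, QR² = 289.
Since QR² = 289 ≥ 180 + 13 = 193, the angle opposite QR is not acute, so the smallest enclosing circle has QR as diameter.
Centre = midpoint of QR = (-2.5, 2), r² = 289/4 = 72.25.
Diameter = 2r = 2√(72.25) = 17.

17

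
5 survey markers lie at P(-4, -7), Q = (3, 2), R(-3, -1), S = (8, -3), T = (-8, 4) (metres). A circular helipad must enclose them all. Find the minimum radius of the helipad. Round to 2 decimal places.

8.73

The farthest pair is S–T with squared distance 305. The circle on this segment as diameter has centre (0, 0.5) and r² = 305/4 = 76.25.
Check P: distance² to centre = 72.25 ≤ 76.25, so it lies inside.
All remaining points lie in this disk, and no smaller disk contains both endpoints, so this is the minimum enclosing circle.
r = √(76.25) ≈ 8.73.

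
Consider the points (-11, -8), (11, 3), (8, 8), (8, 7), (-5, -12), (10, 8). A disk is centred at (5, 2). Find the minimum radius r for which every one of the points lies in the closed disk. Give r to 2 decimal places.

The required radius is the distance from (5, 2) to the farthest point.
Squared distances: 356, 37, 45, 34, 296, 61.
Maximum is 356, attained at (-11, -8).
r = √356 ≈ 18.87.

18.87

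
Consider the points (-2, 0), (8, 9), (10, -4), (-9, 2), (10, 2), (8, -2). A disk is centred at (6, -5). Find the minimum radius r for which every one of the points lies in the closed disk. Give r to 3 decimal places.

16.553

The required radius is the distance from (6, -5) to the farthest point.
Squared distances: 89, 200, 17, 274, 65, 13.
Maximum is 274, attained at (-9, 2).
r = √274 ≈ 16.553.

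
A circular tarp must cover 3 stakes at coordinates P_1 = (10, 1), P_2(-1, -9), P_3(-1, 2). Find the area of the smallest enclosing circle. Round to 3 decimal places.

175.007

Side lengths²: P_1P_2² = 221, P_1P_3² = 122, P_2P_3² = 121.
Since P_1P_2² = 221 < 122 + 121 = 243, the triangle is acute, so the smallest enclosing circle is the circumcircle.
Circumcentre = (89/22, -3.5), r² = 13481/242.
Area = π·r² = π·13481/242 ≈ 175.007.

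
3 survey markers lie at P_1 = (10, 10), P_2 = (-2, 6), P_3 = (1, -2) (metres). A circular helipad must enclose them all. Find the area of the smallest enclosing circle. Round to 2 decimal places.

176.96

Side lengths²: P_1P_2² = 160, P_1P_3² = 225, P_2P_3² = 73.
Since P_1P_3² = 225 < 160 + 73 = 233, the triangle is acute, so the smallest enclosing circle is the circumcircle.
Circumcentre = (95/18, 25/6), r² = 9125/162.
Area = π·r² = π·9125/162 ≈ 176.96.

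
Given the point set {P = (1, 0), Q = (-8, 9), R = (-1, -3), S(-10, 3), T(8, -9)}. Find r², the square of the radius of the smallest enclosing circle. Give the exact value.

145

The farthest pair is Q–T with squared distance 580. The circle on this segment as diameter has centre (0, 0) and r² = 580/4 = 145.
Check P: distance² to centre = 1 ≤ 145, so it lies inside.
All remaining points lie in this disk, and no smaller disk contains both endpoints, so this is the minimum enclosing circle.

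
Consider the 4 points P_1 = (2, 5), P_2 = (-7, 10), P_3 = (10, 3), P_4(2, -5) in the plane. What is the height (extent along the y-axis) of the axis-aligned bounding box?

max y = 10, min y = -5, so height = 15.

15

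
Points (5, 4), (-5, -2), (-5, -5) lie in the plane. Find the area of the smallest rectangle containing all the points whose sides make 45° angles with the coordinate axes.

In coordinates u = x + y, v = x − y the rectangle is axis-aligned; the map (x,y)→(u,v) scales areas by 2.
u-values: 9, -7, -10; range = 9 − (-10) = 19.
v-values: 1, -3, 0; range = 1 − (-3) = 4.
Area = (19 × 4) / 2 = 38.

38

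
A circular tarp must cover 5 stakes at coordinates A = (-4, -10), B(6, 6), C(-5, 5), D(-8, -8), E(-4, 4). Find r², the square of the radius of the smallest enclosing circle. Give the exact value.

98

The farthest pair is B–D with squared distance 392. The circle on this segment as diameter has centre (-1, -1) and r² = 392/4 = 98.
Check A: distance² to centre = 90 ≤ 98, so it lies inside.
All remaining points lie in this disk, and no smaller disk contains both endpoints, so this is the minimum enclosing circle.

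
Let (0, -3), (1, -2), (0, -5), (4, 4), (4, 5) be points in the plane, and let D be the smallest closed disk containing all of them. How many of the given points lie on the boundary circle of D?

A smallest enclosing disk is always determined by at most three of the input points on its boundary.
The farthest pair is (0, -5)–(4, 5) with squared distance 116. The circle on this segment as diameter has centre (2, 0) and r² = 116/4 = 29.
Check (0, -3): distance² to centre = 13 ≤ 29, so it lies inside.
All remaining points lie in this disk, and no smaller disk contains both endpoints, so this is the minimum enclosing circle.
The points at distance exactly r from the centre are (0, -5), (4, 5) — 2 points.

2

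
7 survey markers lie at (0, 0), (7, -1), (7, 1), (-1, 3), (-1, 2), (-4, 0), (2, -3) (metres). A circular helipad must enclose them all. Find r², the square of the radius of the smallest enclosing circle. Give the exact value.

3721/121

The minimum enclosing circle is determined by three boundary points: (7, -1), (7, 1), (-4, 0).
Their circumcentre is (17/11, 0) with r² = 3721/121.
The farthest remaining point (-1, 3) is at distance² 1873/121 ≤ 3721/121.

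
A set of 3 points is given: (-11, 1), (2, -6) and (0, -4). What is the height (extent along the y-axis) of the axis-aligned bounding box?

7

max y = 1, min y = -6, so height = 7.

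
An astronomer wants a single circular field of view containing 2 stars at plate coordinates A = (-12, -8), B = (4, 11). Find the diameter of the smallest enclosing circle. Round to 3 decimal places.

24.839

The smallest circle enclosing two points has them as diameter endpoints.
Centre = midpoint = (-4, 1.5); r² = |AB|²/4 = 617/4 = 154.25.
Diameter = 2r = 2√(154.25) ≈ 24.839.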